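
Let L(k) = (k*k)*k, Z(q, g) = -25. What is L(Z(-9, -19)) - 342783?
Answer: -358408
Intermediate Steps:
L(k) = k³ (L(k) = k²*k = k³)
L(Z(-9, -19)) - 342783 = (-25)³ - 342783 = -15625 - 342783 = -358408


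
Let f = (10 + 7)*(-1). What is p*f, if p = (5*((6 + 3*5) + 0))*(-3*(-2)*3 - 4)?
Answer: -24990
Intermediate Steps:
f = -17 (f = 17*(-1) = -17)
p = 1470 (p = (5*((6 + 15) + 0))*(6*3 - 4) = (5*(21 + 0))*(18 - 4) = (5*21)*14 = 105*14 = 1470)
p*f = 1470*(-17) = -24990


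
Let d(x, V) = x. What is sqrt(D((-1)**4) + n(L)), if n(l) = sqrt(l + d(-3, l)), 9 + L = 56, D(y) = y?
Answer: sqrt(1 + 2*sqrt(11)) ≈ 2.7628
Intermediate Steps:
L = 47 (L = -9 + 56 = 47)
n(l) = sqrt(-3 + l) (n(l) = sqrt(l - 3) = sqrt(-3 + l))
sqrt(D((-1)**4) + n(L)) = sqrt((-1)**4 + sqrt(-3 + 47)) = sqrt(1 + sqrt(44)) = sqrt(1 + 2*sqrt(11))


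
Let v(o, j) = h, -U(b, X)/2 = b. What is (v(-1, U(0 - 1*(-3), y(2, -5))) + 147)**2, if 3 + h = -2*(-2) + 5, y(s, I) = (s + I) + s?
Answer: 23409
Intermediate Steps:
y(s, I) = I + 2*s (y(s, I) = (I + s) + s = I + 2*s)
U(b, X) = -2*b
h = 6 (h = -3 + (-2*(-2) + 5) = -3 + (4 + 5) = -3 + 9 = 6)
v(o, j) = 6
(v(-1, U(0 - 1*(-3), y(2, -5))) + 147)**2 = (6 + 147)**2 = 153**2 = 23409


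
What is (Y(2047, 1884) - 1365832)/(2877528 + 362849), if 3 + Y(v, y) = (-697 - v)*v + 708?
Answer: -6982095/3240377 ≈ -2.1547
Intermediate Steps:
Y(v, y) = 705 + v*(-697 - v) (Y(v, y) = -3 + ((-697 - v)*v + 708) = -3 + (v*(-697 - v) + 708) = -3 + (708 + v*(-697 - v)) = 705 + v*(-697 - v))
(Y(2047, 1884) - 1365832)/(2877528 + 362849) = ((705 - 1*2047² - 697*2047) - 1365832)/(2877528 + 362849) = ((705 - 1*4190209 - 1426759) - 1365832)/3240377 = ((705 - 4190209 - 1426759) - 1365832)*(1/3240377) = (-5616263 - 1365832)*(1/3240377) = -6982095*1/3240377 = -6982095/3240377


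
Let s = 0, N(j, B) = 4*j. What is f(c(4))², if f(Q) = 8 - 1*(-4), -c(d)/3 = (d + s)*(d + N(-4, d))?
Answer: 144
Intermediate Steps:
c(d) = -3*d*(-16 + d) (c(d) = -3*(d + 0)*(d + 4*(-4)) = -3*d*(d - 16) = -3*d*(-16 + d))
f(Q) = 12 (f(Q) = 8 + 4 = 12)
f(c(4))² = 12² = 144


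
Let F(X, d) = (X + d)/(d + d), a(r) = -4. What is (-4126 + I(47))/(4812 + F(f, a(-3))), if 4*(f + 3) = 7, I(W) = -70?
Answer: -134272/154005 ≈ -0.87187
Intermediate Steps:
f = -5/4 (f = -3 + (1/4)*7 = -3 + 7/4 = -5/4 ≈ -1.2500)
F(X, d) = (X + d)/(2*d) (F(X, d) = (X + d)/((2*d)) = (X + d)*(1/(2*d)) = (X + d)/(2*d))
(-4126 + I(47))/(4812 + F(f, a(-3))) = (-4126 - 70)/(4812 + (1/2)*(-5/4 - 4)/(-4)) = -4196/(4812 + (1/2)*(-1/4)*(-21/4)) = -4196/(4812 + 21/32) = -4196/154005/32 = -4196*32/154005 = -134272/154005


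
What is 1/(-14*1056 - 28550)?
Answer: -1/43334 ≈ -2.3077e-5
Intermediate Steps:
1/(-14*1056 - 28550) = 1/(-14784 - 28550) = 1/(-43334) = -1/43334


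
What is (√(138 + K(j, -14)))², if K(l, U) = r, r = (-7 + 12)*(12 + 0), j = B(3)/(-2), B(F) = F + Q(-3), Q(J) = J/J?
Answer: 198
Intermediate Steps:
Q(J) = 1
B(F) = 1 + F (B(F) = F + 1 = 1 + F)
j = -2 (j = (1 + 3)/(-2) = 4*(-½) = -2)
r = 60 (r = 5*12 = 60)
K(l, U) = 60
(√(138 + K(j, -14)))² = (√(138 + 60))² = (√198)² = (3*√22)² = 198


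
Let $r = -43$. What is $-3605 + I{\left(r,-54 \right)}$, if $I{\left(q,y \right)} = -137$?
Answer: $-3742$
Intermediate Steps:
$-3605 + I{\left(r,-54 \right)} = -3605 - 137 = -3742$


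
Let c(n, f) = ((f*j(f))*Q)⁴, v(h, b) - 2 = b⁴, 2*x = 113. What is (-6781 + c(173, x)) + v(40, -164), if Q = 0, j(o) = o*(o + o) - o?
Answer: 723388037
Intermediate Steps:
j(o) = -o + 2*o² (j(o) = o*(2*o) - o = 2*o² - o = -o + 2*o²)
x = 113/2 (x = (½)*113 = 113/2 ≈ 56.500)
v(h, b) = 2 + b⁴
c(n, f) = 0 (c(n, f) = ((f*(f*(-1 + 2*f)))*0)⁴ = ((f²*(-1 + 2*f))*0)⁴ = 0⁴ = 0)
(-6781 + c(173, x)) + v(40, -164) = (-6781 + 0) + (2 + (-164)⁴) = -6781 + (2 + 723394816) = -6781 + 723394818 = 723388037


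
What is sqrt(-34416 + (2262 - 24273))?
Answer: I*sqrt(56427) ≈ 237.54*I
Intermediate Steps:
sqrt(-34416 + (2262 - 24273)) = sqrt(-34416 - 22011) = sqrt(-56427) = I*sqrt(56427)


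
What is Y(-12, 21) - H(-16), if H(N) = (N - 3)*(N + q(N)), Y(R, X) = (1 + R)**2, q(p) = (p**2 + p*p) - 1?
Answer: 9526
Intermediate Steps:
q(p) = -1 + 2*p**2 (q(p) = (p**2 + p**2) - 1 = 2*p**2 - 1 = -1 + 2*p**2)
H(N) = (-3 + N)*(-1 + N + 2*N**2) (H(N) = (N - 3)*(N + (-1 + 2*N**2)) = (-3 + N)*(-1 + N + 2*N**2))
Y(-12, 21) - H(-16) = (1 - 12)**2 - (3 - 5*(-16)**2 - 4*(-16) + 2*(-16)**3) = (-11)**2 - (3 - 5*256 + 64 + 2*(-4096)) = 121 - (3 - 1280 + 64 - 8192) = 121 - 1*(-9405) = 121 + 9405 = 9526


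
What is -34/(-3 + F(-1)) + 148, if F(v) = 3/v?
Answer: 461/3 ≈ 153.67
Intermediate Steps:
-34/(-3 + F(-1)) + 148 = -34/(-3 + 3/(-1)) + 148 = -34/(-3 + 3*(-1)) + 148 = -34/(-3 - 3) + 148 = -34/(-6) + 148 = -⅙*(-34) + 148 = 17/3 + 148 = 461/3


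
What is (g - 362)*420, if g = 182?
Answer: -75600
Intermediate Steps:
(g - 362)*420 = (182 - 362)*420 = -180*420 = -75600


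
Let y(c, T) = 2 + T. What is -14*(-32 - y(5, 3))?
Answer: 518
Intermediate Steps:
-14*(-32 - y(5, 3)) = -14*(-32 - (2 + 3)) = -14*(-32 - 1*5) = -14*(-32 - 5) = -14*(-37) = 518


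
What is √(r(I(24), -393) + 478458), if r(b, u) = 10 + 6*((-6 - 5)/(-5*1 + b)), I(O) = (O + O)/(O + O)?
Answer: √1913938/2 ≈ 691.73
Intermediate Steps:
I(O) = 1 (I(O) = (2*O)/((2*O)) = (2*O)*(1/(2*O)) = 1)
r(b, u) = 10 - 66/(-5 + b) (r(b, u) = 10 + 6*(-11/(-5 + b)) = 10 - 66/(-5 + b))
√(r(I(24), -393) + 478458) = √(2*(-58 + 5*1)/(-5 + 1) + 478458) = √(2*(-58 + 5)/(-4) + 478458) = √(2*(-¼)*(-53) + 478458) = √(53/2 + 478458) = √(956969/2) = √1913938/2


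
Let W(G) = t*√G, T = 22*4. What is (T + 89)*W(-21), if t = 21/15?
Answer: 1239*I*√21/5 ≈ 1135.6*I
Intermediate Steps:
t = 7/5 (t = 21*(1/15) = 7/5 ≈ 1.4000)
T = 88
W(G) = 7*√G/5
(T + 89)*W(-21) = (88 + 89)*(7*√(-21)/5) = 177*(7*(I*√21)/5) = 177*(7*I*√21/5) = 1239*I*√21/5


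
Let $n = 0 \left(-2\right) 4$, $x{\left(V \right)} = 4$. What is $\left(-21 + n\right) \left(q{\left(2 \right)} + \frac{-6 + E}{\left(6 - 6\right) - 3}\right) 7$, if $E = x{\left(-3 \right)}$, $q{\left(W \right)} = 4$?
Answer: $-686$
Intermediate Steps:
$E = 4$
$n = 0$ ($n = 0 \cdot 4 = 0$)
$\left(-21 + n\right) \left(q{\left(2 \right)} + \frac{-6 + E}{\left(6 - 6\right) - 3}\right) 7 = \left(-21 + 0\right) \left(4 + \frac{-6 + 4}{\left(6 - 6\right) - 3}\right) 7 = - 21 \left(4 - \frac{2}{0 - 3}\right) 7 = - 21 \left(4 - \frac{2}{-3}\right) 7 = - 21 \left(4 - - \frac{2}{3}\right) 7 = - 21 \left(4 + \frac{2}{3}\right) 7 = \left(-21\right) \frac{14}{3} \cdot 7 = \left(-98\right) 7 = -686$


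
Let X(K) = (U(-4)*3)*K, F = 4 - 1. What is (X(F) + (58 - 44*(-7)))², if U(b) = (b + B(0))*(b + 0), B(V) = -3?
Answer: 381924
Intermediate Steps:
U(b) = b*(-3 + b) (U(b) = (b - 3)*(b + 0) = (-3 + b)*b = b*(-3 + b))
F = 3
X(K) = 84*K (X(K) = (-4*(-3 - 4)*3)*K = (-4*(-7)*3)*K = (28*3)*K = 84*K)
(X(F) + (58 - 44*(-7)))² = (84*3 + (58 - 44*(-7)))² = (252 + (58 + 308))² = (252 + 366)² = 618² = 381924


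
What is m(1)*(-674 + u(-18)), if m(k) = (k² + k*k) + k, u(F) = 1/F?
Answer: -12133/6 ≈ -2022.2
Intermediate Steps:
m(k) = k + 2*k² (m(k) = (k² + k²) + k = 2*k² + k = k + 2*k²)
m(1)*(-674 + u(-18)) = (1*(1 + 2*1))*(-674 + 1/(-18)) = (1*(1 + 2))*(-674 - 1/18) = (1*3)*(-12133/18) = 3*(-12133/18) = -12133/6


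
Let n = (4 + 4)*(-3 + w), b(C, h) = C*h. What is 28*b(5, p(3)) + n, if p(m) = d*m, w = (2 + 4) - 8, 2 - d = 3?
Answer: -460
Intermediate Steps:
d = -1 (d = 2 - 1*3 = 2 - 3 = -1)
w = -2 (w = 6 - 8 = -2)
p(m) = -m
n = -40 (n = (4 + 4)*(-3 - 2) = 8*(-5) = -40)
28*b(5, p(3)) + n = 28*(5*(-1*3)) - 40 = 28*(5*(-3)) - 40 = 28*(-15) - 40 = -420 - 40 = -460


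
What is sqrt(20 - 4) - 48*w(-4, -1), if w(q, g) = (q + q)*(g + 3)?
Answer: 772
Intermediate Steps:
w(q, g) = 2*q*(3 + g) (w(q, g) = (2*q)*(3 + g) = 2*q*(3 + g))
sqrt(20 - 4) - 48*w(-4, -1) = sqrt(20 - 4) - 96*(-4)*(3 - 1) = sqrt(16) - 96*(-4)*2 = 4 - 48*(-16) = 4 + 768 = 772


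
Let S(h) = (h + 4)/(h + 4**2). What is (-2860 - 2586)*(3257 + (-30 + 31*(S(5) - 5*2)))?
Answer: -15958336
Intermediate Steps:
S(h) = (4 + h)/(16 + h) (S(h) = (4 + h)/(h + 16) = (4 + h)/(16 + h))
(-2860 - 2586)*(3257 + (-30 + 31*(S(5) - 5*2))) = (-2860 - 2586)*(3257 + (-30 + 31*((4 + 5)/(16 + 5) - 5*2))) = -5446*(3257 + (-30 + 31*(9/21 - 10))) = -5446*(3257 + (-30 + 31*((1/21)*9 - 10))) = -5446*(3257 + (-30 + 31*(3/7 - 10))) = -5446*(3257 + (-30 + 31*(-67/7))) = -5446*(3257 + (-30 - 2077/7)) = -5446*(3257 - 2287/7) = -5446*20512/7 = -15958336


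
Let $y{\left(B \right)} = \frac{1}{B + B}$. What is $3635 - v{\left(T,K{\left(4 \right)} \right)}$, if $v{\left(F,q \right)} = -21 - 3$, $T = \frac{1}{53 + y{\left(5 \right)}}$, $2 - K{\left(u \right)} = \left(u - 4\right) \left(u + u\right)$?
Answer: $3659$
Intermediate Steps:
$y{\left(B \right)} = \frac{1}{2 B}$
$K{\left(u \right)} = 2 - 2 u \left(-4 + u\right)$ ($K{\left(u \right)} = 2 - \left(u - 4\right) \left(u + u\right) = 2 - \left(-4 + u\right) 2 u = 2 - 2 u \left(-4 + u\right)$)
$T = \frac{10}{531}$ ($T = \frac{1}{53 + \frac{1}{2 \cdot 5}} = \frac{1}{53 + \frac{1}{2} \cdot \frac{1}{5}} = \frac{1}{53 + \frac{1}{10}} = \frac{1}{\frac{531}{10}} = \frac{10}{531} \approx 0.018832$)
$v{\left(F,q \right)} = -24$ ($v{\left(F,q \right)} = -21 - 3 = -24$)
$3635 - v{\left(T,K{\left(4 \right)} \right)} = 3635 - -24 = 3635 + 24 = 3659$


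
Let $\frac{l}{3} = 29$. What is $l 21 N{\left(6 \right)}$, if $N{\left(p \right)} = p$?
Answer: $10962$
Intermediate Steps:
$l = 87$ ($l = 3 \cdot 29 = 87$)
$l 21 N{\left(6 \right)} = 87 \cdot 21 \cdot 6 = 1827 \cdot 6 = 10962$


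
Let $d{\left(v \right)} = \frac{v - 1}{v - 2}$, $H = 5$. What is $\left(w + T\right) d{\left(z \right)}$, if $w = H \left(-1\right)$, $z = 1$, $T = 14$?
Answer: $0$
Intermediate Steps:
$d{\left(v \right)} = \frac{-1 + v}{-2 + v}$
$w = -5$ ($w = 5 \left(-1\right) = -5$)
$\left(w + T\right) d{\left(z \right)} = \left(-5 + 14\right) \frac{-1 + 1}{-2 + 1} = 9 \frac{1}{-1} \cdot 0 = 9 \left(\left(-1\right) 0\right) = 9 \cdot 0 = 0$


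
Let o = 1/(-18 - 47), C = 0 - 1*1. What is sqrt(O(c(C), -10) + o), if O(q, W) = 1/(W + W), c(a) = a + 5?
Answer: I*sqrt(1105)/130 ≈ 0.2557*I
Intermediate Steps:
C = -1 (C = 0 - 1 = -1)
c(a) = 5 + a
O(q, W) = 1/(2*W)
o = -1/65 (o = 1/(-65) = -1/65 ≈ -0.015385)
sqrt(O(c(C), -10) + o) = sqrt((1/2)/(-10) - 1/65) = sqrt((1/2)*(-1/10) - 1/65) = sqrt(-1/20 - 1/65) = sqrt(-17/260) = I*sqrt(1105)/130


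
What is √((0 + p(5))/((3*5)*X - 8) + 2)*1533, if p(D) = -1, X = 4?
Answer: 1533*√1339/26 ≈ 2157.5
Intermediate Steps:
√((0 + p(5))/((3*5)*X - 8) + 2)*1533 = √((0 - 1)/((3*5)*4 - 8) + 2)*1533 = √(-1/(15*4 - 8) + 2)*1533 = √(-1/(60 - 8) + 2)*1533 = √(-1/52 + 2)*1533 = √(103/52)*1533 = (√1339/26)*1533 = 1533*√1339/26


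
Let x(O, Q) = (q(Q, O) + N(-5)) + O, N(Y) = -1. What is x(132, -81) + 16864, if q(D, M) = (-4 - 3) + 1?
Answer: 16989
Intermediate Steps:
q(D, M) = -6 (q(D, M) = -7 + 1 = -6)
x(O, Q) = -7 + O (x(O, Q) = (-6 - 1) + O = -7 + O)
x(132, -81) + 16864 = (-7 + 132) + 16864 = 125 + 16864 = 16989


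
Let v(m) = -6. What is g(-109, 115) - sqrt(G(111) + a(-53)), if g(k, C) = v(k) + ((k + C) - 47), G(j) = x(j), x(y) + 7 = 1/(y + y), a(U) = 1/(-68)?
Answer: -47 - I*sqrt(99846831)/3774 ≈ -47.0 - 2.6477*I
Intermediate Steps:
a(U) = -1/68
x(y) = -7 + 1/(2*y) (x(y) = -7 + 1/(y + y) = -7 + 1/(2*y))
G(j) = -7 + 1/(2*j)
g(k, C) = -53 + C + k (g(k, C) = -6 + ((k + C) - 47) = -6 + ((C + k) - 47) = -6 + (-47 + C + k) = -53 + C + k)
g(-109, 115) - sqrt(G(111) + a(-53)) = (-53 + 115 - 109) - sqrt((-7 + (1/2)/111) - 1/68) = -47 - sqrt((-7 + (1/2)*(1/111)) - 1/68) = -47 - sqrt((-7 + 1/222) - 1/68) = -47 - sqrt(-1553/222 - 1/68) = -47 - sqrt(-52913/7548) = -47 - I*sqrt(99846831)/3774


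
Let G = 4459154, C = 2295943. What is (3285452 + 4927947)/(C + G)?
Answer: 8213399/6755097 ≈ 1.2159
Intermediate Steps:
(3285452 + 4927947)/(C + G) = (3285452 + 4927947)/(2295943 + 4459154) = 8213399/6755097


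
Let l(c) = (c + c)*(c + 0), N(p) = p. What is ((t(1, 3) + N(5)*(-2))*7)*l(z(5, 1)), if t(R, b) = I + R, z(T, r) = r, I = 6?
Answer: -42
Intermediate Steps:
t(R, b) = 6 + R
l(c) = 2*c² (l(c) = (2*c)*c = 2*c²)
((t(1, 3) + N(5)*(-2))*7)*l(z(5, 1)) = (((6 + 1) + 5*(-2))*7)*(2*1²) = ((7 - 10)*7)*(2*1) = -3*7*2 = -21*2 = -42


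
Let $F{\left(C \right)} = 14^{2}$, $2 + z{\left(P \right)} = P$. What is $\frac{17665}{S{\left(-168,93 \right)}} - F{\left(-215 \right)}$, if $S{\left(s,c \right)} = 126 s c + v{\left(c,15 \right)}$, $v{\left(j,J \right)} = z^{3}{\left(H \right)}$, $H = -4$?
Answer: $- \frac{77182061}{393768} \approx -196.01$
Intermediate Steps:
$z{\left(P \right)} = -2 + P$
$F{\left(C \right)} = 196$
$v{\left(j,J \right)} = -216$ ($v{\left(j,J \right)} = \left(-2 - 4\right)^{3} = \left(-6\right)^{3} = -216$)
$S{\left(s,c \right)} = -216 + 126 c s$ ($S{\left(s,c \right)} = 126 s c - 216 = 126 c s - 216 = -216 + 126 c s$)
$\frac{17665}{S{\left(-168,93 \right)}} - F{\left(-215 \right)} = \frac{17665}{-216 + 126 \cdot 93 \left(-168\right)} - 196 = \frac{17665}{-216 - 1968624} - 196 = \frac{17665}{-1968840} - 196 = 17665 \left(- \frac{1}{1968840}\right) - 196 = - \frac{3533}{393768} - 196 = - \frac{77182061}{393768}$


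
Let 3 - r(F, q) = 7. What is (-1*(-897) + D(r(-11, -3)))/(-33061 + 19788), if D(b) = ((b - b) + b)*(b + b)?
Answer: -929/13273 ≈ -0.069992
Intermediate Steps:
r(F, q) = -4 (r(F, q) = 3 - 1*7 = 3 - 7 = -4)
D(b) = 2*b**2 (D(b) = (0 + b)*(2*b) = b*(2*b) = 2*b**2)
(-1*(-897) + D(r(-11, -3)))/(-33061 + 19788) = (-1*(-897) + 2*(-4)**2)/(-33061 + 19788) = (897 + 2*16)/(-13273) = (897 + 32)*(-1/13273) = 929*(-1/13273) = -929/13273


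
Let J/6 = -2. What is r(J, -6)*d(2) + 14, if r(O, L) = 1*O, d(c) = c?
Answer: -10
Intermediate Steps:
J = -12 (J = 6*(-2) = -12)
r(O, L) = O
r(J, -6)*d(2) + 14 = -12*2 + 14 = -24 + 14 = -10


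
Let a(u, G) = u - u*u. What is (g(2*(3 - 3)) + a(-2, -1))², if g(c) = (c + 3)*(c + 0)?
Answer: 36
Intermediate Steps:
a(u, G) = u - u²
g(c) = c*(3 + c) (g(c) = (3 + c)*c = c*(3 + c))
(g(2*(3 - 3)) + a(-2, -1))² = ((2*(3 - 3))*(3 + 2*(3 - 3)) - 2*(1 - 1*(-2)))² = ((2*0)*(3 + 2*0) - 2*(1 + 2))² = (0*(3 + 0) - 2*3)² = (0*3 - 6)² = (0 - 6)² = (-6)² = 36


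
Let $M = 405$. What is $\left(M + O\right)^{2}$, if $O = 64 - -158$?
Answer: $393129$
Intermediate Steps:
$O = 222$ ($O = 64 + 158 = 222$)
$\left(M + O\right)^{2} = \left(405 + 222\right)^{2} = 627^{2} = 393129$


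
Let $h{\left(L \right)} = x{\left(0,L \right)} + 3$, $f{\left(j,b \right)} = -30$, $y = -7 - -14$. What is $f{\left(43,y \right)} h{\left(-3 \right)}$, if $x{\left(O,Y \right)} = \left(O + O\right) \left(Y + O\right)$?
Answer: $-90$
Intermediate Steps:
$x{\left(O,Y \right)} = 2 O \left(O + Y\right)$
$y = 7$ ($y = -7 + 14 = 7$)
$h{\left(L \right)} = 3$ ($h{\left(L \right)} = 2 \cdot 0 \left(0 + L\right) + 3 = 2 \cdot 0 L + 3 = 0 + 3 = 3$)
$f{\left(43,y \right)} h{\left(-3 \right)} = \left(-30\right) 3 = -90$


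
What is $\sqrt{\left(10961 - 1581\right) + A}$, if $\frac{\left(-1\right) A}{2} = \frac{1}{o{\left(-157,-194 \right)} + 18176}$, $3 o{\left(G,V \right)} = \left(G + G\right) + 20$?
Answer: $\frac{\sqrt{766379017941}}{9039} \approx 96.85$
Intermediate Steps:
$o{\left(G,V \right)} = \frac{20}{3} + \frac{2 G}{3}$ ($o{\left(G,V \right)} = \frac{\left(G + G\right) + 20}{3} = \frac{2 G + 20}{3} = \frac{20 + 2 G}{3} = \frac{20}{3} + \frac{2 G}{3}$)
$A = - \frac{1}{9039}$ ($A = - \frac{2}{\left(\frac{20}{3} + \frac{2}{3} \left(-157\right)\right) + 18176} = - \frac{2}{\left(\frac{20}{3} - \frac{314}{3}\right) + 18176} = - \frac{2}{-98 + 18176} = - \frac{2}{18078} = \left(-2\right) \frac{1}{18078} = - \frac{1}{9039} \approx -0.00011063$)
$\sqrt{\left(10961 - 1581\right) + A} = \sqrt{\left(10961 - 1581\right) - \frac{1}{9039}} = \sqrt{9380 - \frac{1}{9039}} = \sqrt{\frac{84785819}{9039}} = \frac{\sqrt{766379017941}}{9039}$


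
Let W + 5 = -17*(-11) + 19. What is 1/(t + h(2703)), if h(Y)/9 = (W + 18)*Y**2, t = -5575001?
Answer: 1/14394962938 ≈ 6.9469e-11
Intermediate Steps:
W = 201 (W = -5 + (-17*(-11) + 19) = -5 + (187 + 19) = -5 + 206 = 201)
h(Y) = 1971*Y**2 (h(Y) = 9*((201 + 18)*Y**2) = 9*(219*Y**2) = 1971*Y**2)
1/(t + h(2703)) = 1/(-5575001 + 1971*2703**2) = 1/(-5575001 + 1971*7306209) = 1/(-5575001 + 14400537939) = 1/14394962938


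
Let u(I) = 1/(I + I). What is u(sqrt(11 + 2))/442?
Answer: sqrt(13)/11492 ≈ 0.00031374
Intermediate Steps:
u(I) = 1/(2*I)
u(sqrt(11 + 2))/442 = (1/(2*(sqrt(11 + 2))))/442 = (1/(2*(sqrt(13))))*(1/442) = ((sqrt(13)/13)/2)*(1/442) = (sqrt(13)/26)*(1/442) = sqrt(13)/11492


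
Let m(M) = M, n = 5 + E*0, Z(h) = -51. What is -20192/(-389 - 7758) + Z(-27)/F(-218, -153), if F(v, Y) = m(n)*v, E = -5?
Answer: 22424777/8880230 ≈ 2.5252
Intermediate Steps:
n = 5 (n = 5 - 5*0 = 5 + 0 = 5)
F(v, Y) = 5*v
-20192/(-389 - 7758) + Z(-27)/F(-218, -153) = -20192/(-389 - 7758) - 51/(5*(-218)) = -20192/(-8147) - 51/(-1090) = -20192*(-1/8147) - 51*(-1/1090) = 20192/8147 + 51/1090 = 22424777/8880230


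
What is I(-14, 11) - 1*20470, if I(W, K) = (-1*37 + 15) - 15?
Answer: -20507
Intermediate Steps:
I(W, K) = -37 (I(W, K) = (-37 + 15) - 15 = -22 - 15 = -37)
I(-14, 11) - 1*20470 = -37 - 1*20470 = -37 - 20470 = -20507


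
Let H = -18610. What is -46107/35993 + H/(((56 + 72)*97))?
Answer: -621147121/223444544 ≈ -2.7799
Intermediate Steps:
-46107/35993 + H/(((56 + 72)*97)) = -46107/35993 - 18610*1/(97*(56 + 72)) = -46107*1/35993 - 18610/(128*97) = -46107/35993 - 18610/12416 = -46107/35993 - 18610*1/12416 = -46107/35993 - 9305/6208 = -621147121/223444544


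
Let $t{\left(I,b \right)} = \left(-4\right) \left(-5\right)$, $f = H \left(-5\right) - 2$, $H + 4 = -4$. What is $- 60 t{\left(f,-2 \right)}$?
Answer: $-1200$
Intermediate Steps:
$H = -8$ ($H = -4 - 4 = -8$)
$f = 38$ ($f = \left(-8\right) \left(-5\right) - 2 = 40 - 2 = 38$)
$t{\left(I,b \right)} = 20$
$- 60 t{\left(f,-2 \right)} = \left(-60\right) 20 = -1200$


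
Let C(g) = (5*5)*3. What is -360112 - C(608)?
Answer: -360187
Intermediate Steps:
C(g) = 75 (C(g) = 25*3 = 75)
-360112 - C(608) = -360112 - 1*75 = -360112 - 75 = -360187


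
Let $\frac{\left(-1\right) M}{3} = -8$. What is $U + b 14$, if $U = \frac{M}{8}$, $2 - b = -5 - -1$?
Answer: $87$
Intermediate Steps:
$b = 6$ ($b = 2 - \left(-5 - -1\right) = 2 - \left(-5 + 1\right) = 2 - -4 = 2 + 4 = 6$)
$M = 24$ ($M = \left(-3\right) \left(-8\right) = 24$)
$U = 3$ ($U = \frac{24}{8} = 24 \cdot \frac{1}{8} = 3$)
$U + b 14 = 3 + 6 \cdot 14 = 3 + 84 = 87$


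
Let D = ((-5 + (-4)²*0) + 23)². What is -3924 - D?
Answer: -4248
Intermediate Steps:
D = 324 (D = ((-5 + 16*0) + 23)² = ((-5 + 0) + 23)² = (-5 + 23)² = 18² = 324)
-3924 - D = -3924 - 1*324 = -3924 - 324 = -4248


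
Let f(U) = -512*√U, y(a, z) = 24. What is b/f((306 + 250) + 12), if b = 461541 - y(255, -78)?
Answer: -461517*√142/145408 ≈ -37.822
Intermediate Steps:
b = 461517 (b = 461541 - 1*24 = 461541 - 24 = 461517)
b/f((306 + 250) + 12) = 461517/((-512*√((306 + 250) + 12))) = 461517/((-512*√(556 + 12))) = 461517/((-1024*√142)) = 461517*(-√142/145408) = -461517*√142/145408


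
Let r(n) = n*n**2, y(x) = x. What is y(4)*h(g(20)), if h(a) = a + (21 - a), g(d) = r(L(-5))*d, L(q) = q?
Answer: 84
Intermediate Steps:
r(n) = n**3
g(d) = -125*d (g(d) = (-5)**3*d = -125*d)
h(a) = 21
y(4)*h(g(20)) = 4*21 = 84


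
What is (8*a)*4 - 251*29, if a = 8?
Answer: -7023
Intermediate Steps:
(8*a)*4 - 251*29 = (8*8)*4 - 251*29 = 64*4 - 7279 = 256 - 7279 = -7023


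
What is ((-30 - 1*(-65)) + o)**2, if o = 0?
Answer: 1225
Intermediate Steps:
((-30 - 1*(-65)) + o)**2 = ((-30 - 1*(-65)) + 0)**2 = ((-30 + 65) + 0)**2 = (35 + 0)**2 = 35**2 = 1225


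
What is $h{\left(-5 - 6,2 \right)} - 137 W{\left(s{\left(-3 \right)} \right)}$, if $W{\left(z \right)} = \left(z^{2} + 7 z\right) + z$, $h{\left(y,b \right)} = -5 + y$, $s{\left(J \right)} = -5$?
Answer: $2039$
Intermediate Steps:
$W{\left(z \right)} = z^{2} + 8 z$
$h{\left(-5 - 6,2 \right)} - 137 W{\left(s{\left(-3 \right)} \right)} = \left(-5 - 11\right) - 137 \left(- 5 \left(8 - 5\right)\right) = \left(-5 - 11\right) - 137 \left(\left(-5\right) 3\right) = -16 - -2055 = -16 + 2055 = 2039$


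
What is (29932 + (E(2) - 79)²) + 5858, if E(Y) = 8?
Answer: 40831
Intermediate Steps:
(29932 + (E(2) - 79)²) + 5858 = (29932 + (8 - 79)²) + 5858 = (29932 + (-71)²) + 5858 = (29932 + 5041) + 5858 = 34973 + 5858 = 40831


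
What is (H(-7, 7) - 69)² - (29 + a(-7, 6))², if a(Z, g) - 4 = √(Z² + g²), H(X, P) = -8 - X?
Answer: 3726 - 66*√85 ≈ 3117.5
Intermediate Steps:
a(Z, g) = 4 + √(Z² + g²)
(H(-7, 7) - 69)² - (29 + a(-7, 6))² = ((-8 - 1*(-7)) - 69)² - (29 + (4 + √((-7)² + 6²)))² = ((-8 + 7) - 69)² - (29 + (4 + √(49 + 36)))² = (-1 - 69)² - (29 + (4 + √85))² = (-70)² - (33 + √85)² = 4900 - (33 + √85)²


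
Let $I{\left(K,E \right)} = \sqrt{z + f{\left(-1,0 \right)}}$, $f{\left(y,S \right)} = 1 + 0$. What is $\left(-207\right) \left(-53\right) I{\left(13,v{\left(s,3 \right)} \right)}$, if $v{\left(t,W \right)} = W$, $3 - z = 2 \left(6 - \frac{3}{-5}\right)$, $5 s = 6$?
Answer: $\frac{10971 i \sqrt{230}}{5} \approx 33277.0 i$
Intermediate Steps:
$s = \frac{6}{5}$ ($s = \frac{1}{5} \cdot 6 = \frac{6}{5} \approx 1.2$)
$z = - \frac{51}{5}$ ($z = 3 - 2 \left(6 - \frac{3}{-5}\right) = 3 - 2 \left(6 - - \frac{3}{5}\right) = 3 - 2 \left(6 + \frac{3}{5}\right) = 3 - 2 \cdot \frac{33}{5} = 3 - \frac{66}{5} = - \frac{51}{5} \approx -10.2$)
$f{\left(y,S \right)} = 1$
$I{\left(K,E \right)} = \frac{i \sqrt{230}}{5}$ ($I{\left(K,E \right)} = \sqrt{- \frac{51}{5} + 1} = \sqrt{- \frac{46}{5}} = \frac{i \sqrt{230}}{5}$)
$\left(-207\right) \left(-53\right) I{\left(13,v{\left(s,3 \right)} \right)} = \left(-207\right) \left(-53\right) \frac{i \sqrt{230}}{5} = 10971 \frac{i \sqrt{230}}{5} = \frac{10971 i \sqrt{230}}{5}$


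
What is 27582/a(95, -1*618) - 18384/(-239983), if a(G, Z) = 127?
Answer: 6621545874/30477841 ≈ 217.26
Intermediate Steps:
27582/a(95, -1*618) - 18384/(-239983) = 27582/127 - 18384/(-239983) = 27582*(1/127) - 18384*(-1/239983) = 27582/127 + 18384/239983 = 6621545874/30477841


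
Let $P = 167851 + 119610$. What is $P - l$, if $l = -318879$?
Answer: $606340$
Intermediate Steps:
$P = 287461$
$P - l = 287461 - -318879 = 287461 + 318879 = 606340$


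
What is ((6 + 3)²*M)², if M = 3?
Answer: 59049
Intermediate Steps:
((6 + 3)²*M)² = ((6 + 3)²*3)² = (9²*3)² = (81*3)² = 243² = 59049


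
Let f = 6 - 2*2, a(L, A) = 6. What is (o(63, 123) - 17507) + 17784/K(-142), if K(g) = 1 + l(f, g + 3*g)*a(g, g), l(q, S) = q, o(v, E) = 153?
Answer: -15986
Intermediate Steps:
f = 2 (f = 6 - 4 = 2)
K(g) = 13 (K(g) = 1 + 2*6 = 1 + 12 = 13)
(o(63, 123) - 17507) + 17784/K(-142) = (153 - 17507) + 17784/13 = -17354 + 17784*(1/13) = -17354 + 1368 = -15986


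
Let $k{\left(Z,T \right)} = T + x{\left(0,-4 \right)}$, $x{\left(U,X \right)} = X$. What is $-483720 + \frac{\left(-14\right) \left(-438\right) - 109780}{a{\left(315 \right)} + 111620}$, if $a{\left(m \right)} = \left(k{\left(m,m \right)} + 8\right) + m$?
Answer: $- \frac{27149804264}{56127} \approx -4.8372 \cdot 10^{5}$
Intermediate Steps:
$k{\left(Z,T \right)} = -4 + T$ ($k{\left(Z,T \right)} = T - 4 = -4 + T$)
$a{\left(m \right)} = 4 + 2 m$ ($a{\left(m \right)} = \left(\left(-4 + m\right) + 8\right) + m = \left(4 + m\right) + m = 4 + 2 m$)
$-483720 + \frac{\left(-14\right) \left(-438\right) - 109780}{a{\left(315 \right)} + 111620} = -483720 + \frac{\left(-14\right) \left(-438\right) - 109780}{\left(4 + 2 \cdot 315\right) + 111620} = -483720 + \frac{6132 - 109780}{\left(4 + 630\right) + 111620} = -483720 - \frac{103648}{634 + 111620} = -483720 - \frac{103648}{112254} = -483720 - \frac{51824}{56127} = - \frac{27149804264}{56127}$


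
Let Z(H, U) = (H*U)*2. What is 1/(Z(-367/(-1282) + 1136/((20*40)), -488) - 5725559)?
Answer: -16025/91778769743 ≈ -1.7460e-7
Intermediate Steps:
Z(H, U) = 2*H*U
1/(Z(-367/(-1282) + 1136/((20*40)), -488) - 5725559) = 1/(2*(-367/(-1282) + 1136/((20*40)))*(-488) - 5725559) = 1/(2*(-367*(-1/1282) + 1136/800)*(-488) - 5725559) = 1/(2*(367/1282 + 1136*(1/800))*(-488) - 5725559) = 1/(2*(367/1282 + 71/50)*(-488) - 5725559) = 1/(2*(27343/16025)*(-488) - 5725559) = 1/(-26686768/16025 - 5725559) = 1/(-91778769743/16025) = -16025/91778769743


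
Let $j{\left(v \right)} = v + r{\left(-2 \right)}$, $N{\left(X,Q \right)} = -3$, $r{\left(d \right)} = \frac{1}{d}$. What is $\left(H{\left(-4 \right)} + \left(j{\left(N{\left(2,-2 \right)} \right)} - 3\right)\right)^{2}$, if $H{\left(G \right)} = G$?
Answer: $\frac{441}{4} \approx 110.25$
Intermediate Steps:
$j{\left(v \right)} = - \frac{1}{2} + v$ ($j{\left(v \right)} = v + \frac{1}{-2} = v - \frac{1}{2} = - \frac{1}{2} + v$)
$\left(H{\left(-4 \right)} + \left(j{\left(N{\left(2,-2 \right)} \right)} - 3\right)\right)^{2} = \left(-4 - \frac{13}{2}\right)^{2} = \left(- \frac{21}{2}\right)^{2} = \frac{441}{4}$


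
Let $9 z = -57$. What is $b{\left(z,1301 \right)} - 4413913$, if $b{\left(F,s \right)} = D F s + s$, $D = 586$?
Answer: $- \frac{27723170}{3} \approx -9.2411 \cdot 10^{6}$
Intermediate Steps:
$z = - \frac{19}{3}$ ($z = \frac{1}{9} \left(-57\right) = - \frac{19}{3} \approx -6.3333$)
$b{\left(F,s \right)} = s + 586 F s$ ($b{\left(F,s \right)} = 586 F s + s = s + 586 F s$)
$b{\left(z,1301 \right)} - 4413913 = 1301 \left(1 + 586 \left(- \frac{19}{3}\right)\right) - 4413913 = 1301 \left(1 - \frac{11134}{3}\right) - 4413913 = 1301 \left(- \frac{11131}{3}\right) - 4413913 = - \frac{14481431}{3} - 4413913 = - \frac{27723170}{3}$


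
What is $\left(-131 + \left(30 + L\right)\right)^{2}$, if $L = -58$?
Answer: $25281$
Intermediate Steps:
$\left(-131 + \left(30 + L\right)\right)^{2} = \left(-131 + \left(30 - 58\right)\right)^{2} = \left(-131 - 28\right)^{2} = \left(-159\right)^{2} = 25281$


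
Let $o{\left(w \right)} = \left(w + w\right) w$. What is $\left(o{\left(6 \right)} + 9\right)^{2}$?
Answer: $6561$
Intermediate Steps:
$o{\left(w \right)} = 2 w^{2}$ ($o{\left(w \right)} = 2 w w = 2 w^{2}$)
$\left(o{\left(6 \right)} + 9\right)^{2} = \left(2 \cdot 6^{2} + 9\right)^{2} = \left(2 \cdot 36 + 9\right)^{2} = \left(72 + 9\right)^{2} = 81^{2} = 6561$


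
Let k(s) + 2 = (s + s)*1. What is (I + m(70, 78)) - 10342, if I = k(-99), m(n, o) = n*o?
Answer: -5082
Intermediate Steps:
k(s) = -2 + 2*s (k(s) = -2 + (s + s)*1 = -2 + (2*s)*1 = -2 + 2*s)
I = -200 (I = -2 + 2*(-99) = -2 - 198 = -200)
(I + m(70, 78)) - 10342 = (-200 + 70*78) - 10342 = (-200 + 5460) - 10342 = 5260 - 10342 = -5082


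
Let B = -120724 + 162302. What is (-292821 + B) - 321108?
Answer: -572351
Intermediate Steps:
B = 41578
(-292821 + B) - 321108 = (-292821 + 41578) - 321108 = -251243 - 321108 = -572351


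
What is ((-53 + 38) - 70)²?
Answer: 7225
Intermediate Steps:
((-53 + 38) - 70)² = (-15 - 70)² = (-85)² = 7225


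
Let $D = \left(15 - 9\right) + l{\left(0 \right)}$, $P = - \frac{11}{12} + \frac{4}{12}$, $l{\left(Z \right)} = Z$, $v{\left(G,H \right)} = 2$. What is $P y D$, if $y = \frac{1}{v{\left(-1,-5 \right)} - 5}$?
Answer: $\frac{7}{6} \approx 1.1667$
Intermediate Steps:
$y = - \frac{1}{3}$ ($y = \frac{1}{2 - 5} = \frac{1}{-3} = - \frac{1}{3} \approx -0.33333$)
$P = - \frac{7}{12}$ ($P = \left(-11\right) \frac{1}{12} + 4 \cdot \frac{1}{12} = - \frac{11}{12} + \frac{1}{3} = - \frac{7}{12} \approx -0.58333$)
$D = 6$ ($D = \left(15 - 9\right) + 0 = 6 + 0 = 6$)
$P y D = \left(- \frac{7}{12}\right) \left(- \frac{1}{3}\right) 6 = \frac{7}{36} \cdot 6 = \frac{7}{6}$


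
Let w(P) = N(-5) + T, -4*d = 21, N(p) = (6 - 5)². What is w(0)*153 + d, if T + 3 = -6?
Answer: -4917/4 ≈ -1229.3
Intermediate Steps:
N(p) = 1 (N(p) = 1² = 1)
T = -9 (T = -3 - 6 = -9)
d = -21/4 (d = -¼*21 = -21/4 ≈ -5.2500)
w(P) = -8 (w(P) = 1 - 9 = -8)
w(0)*153 + d = -8*153 - 21/4 = -1224 - 21/4 = -4917/4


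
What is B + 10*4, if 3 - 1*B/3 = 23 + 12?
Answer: -56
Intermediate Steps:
B = -96 (B = 9 - 3*(23 + 12) = 9 - 3*35 = 9 - 105 = -96)
B + 10*4 = -96 + 10*4 = -96 + 40 = -56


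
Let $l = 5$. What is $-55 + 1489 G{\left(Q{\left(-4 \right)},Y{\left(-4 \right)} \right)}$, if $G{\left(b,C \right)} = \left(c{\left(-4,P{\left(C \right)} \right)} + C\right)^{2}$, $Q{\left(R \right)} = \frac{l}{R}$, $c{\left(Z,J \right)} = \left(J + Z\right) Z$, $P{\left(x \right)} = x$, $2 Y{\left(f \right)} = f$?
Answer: $720621$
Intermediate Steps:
$Y{\left(f \right)} = \frac{f}{2}$
$c{\left(Z,J \right)} = Z \left(J + Z\right)$
$Q{\left(R \right)} = \frac{5}{R}$
$G{\left(b,C \right)} = \left(16 - 3 C\right)^{2}$ ($G{\left(b,C \right)} = \left(- 4 \left(C - 4\right) + C\right)^{2} = \left(- 4 \left(-4 + C\right) + C\right)^{2} = \left(\left(16 - 4 C\right) + C\right)^{2} = \left(16 - 3 C\right)^{2}$)
$-55 + 1489 G{\left(Q{\left(-4 \right)},Y{\left(-4 \right)} \right)} = -55 + 1489 \left(16 - 3 \cdot \frac{1}{2} \left(-4\right)\right)^{2} = -55 + 1489 \left(16 - -6\right)^{2} = -55 + 1489 \left(16 + 6\right)^{2} = -55 + 1489 \cdot 22^{2} = -55 + 1489 \cdot 484 = -55 + 720676 = 720621$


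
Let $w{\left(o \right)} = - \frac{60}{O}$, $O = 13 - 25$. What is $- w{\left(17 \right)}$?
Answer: $-5$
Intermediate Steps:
$O = -12$ ($O = 13 - 25 = -12$)
$w{\left(o \right)} = 5$ ($w{\left(o \right)} = - \frac{60}{-12} = \left(-60\right) \left(- \frac{1}{12}\right) = 5$)
$- w{\left(17 \right)} = \left(-1\right) 5 = -5$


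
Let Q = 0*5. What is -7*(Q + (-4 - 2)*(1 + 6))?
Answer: 294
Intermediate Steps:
Q = 0
-7*(Q + (-4 - 2)*(1 + 6)) = -7*(0 + (-4 - 2)*(1 + 6)) = -7*(0 - 6*7) = -7*(0 - 42) = -7*(-42) = 294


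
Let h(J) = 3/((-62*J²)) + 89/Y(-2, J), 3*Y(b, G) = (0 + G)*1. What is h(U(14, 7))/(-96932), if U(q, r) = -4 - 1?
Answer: 82773/150244600 ≈ 0.00055092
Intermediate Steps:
Y(b, G) = G/3 (Y(b, G) = ((0 + G)*1)/3 = (G*1)/3 = G/3)
U(q, r) = -5
h(J) = 267/J - 3/(62*J²) (h(J) = 3/((-62*J²)) + 89/((J/3)) = 3*(-1/(62*J²)) + 89*(3/J) = -3/(62*J²) + 267/J = 267/J - 3/(62*J²))
h(U(14, 7))/(-96932) = ((3/62)*(-1 + 5518*(-5))/(-5)²)/(-96932) = ((3/62)*(1/25)*(-1 - 27590))*(-1/96932) = ((3/62)*(1/25)*(-27591))*(-1/96932) = -82773/1550*(-1/96932) = 82773/150244600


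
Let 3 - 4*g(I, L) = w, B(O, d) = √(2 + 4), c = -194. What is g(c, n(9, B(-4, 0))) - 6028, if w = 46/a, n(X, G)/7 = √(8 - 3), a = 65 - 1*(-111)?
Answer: -2121615/352 ≈ -6027.3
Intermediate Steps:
a = 176 (a = 65 + 111 = 176)
B(O, d) = √6
n(X, G) = 7*√5 (n(X, G) = 7*√(8 - 3) = 7*√5)
w = 23/88 (w = 46/176 = 46*(1/176) = 23/88 ≈ 0.26136)
g(I, L) = 241/352 (g(I, L) = ¾ - ¼*23/88 = ¾ - 23/352 = 241/352)
g(c, n(9, B(-4, 0))) - 6028 = 241/352 - 6028 = -2121615/352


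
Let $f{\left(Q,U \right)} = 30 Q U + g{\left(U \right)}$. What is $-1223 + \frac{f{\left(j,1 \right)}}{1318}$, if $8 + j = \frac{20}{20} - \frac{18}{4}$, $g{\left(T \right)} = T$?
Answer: $- \frac{806129}{659} \approx -1223.3$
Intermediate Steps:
$j = - \frac{23}{2}$ ($j = -8 + \left(\frac{20}{20} - \frac{18}{4}\right) = -8 + \left(20 \cdot \frac{1}{20} - \frac{9}{2}\right) = -8 + \left(1 - \frac{9}{2}\right) = -8 - \frac{7}{2} = - \frac{23}{2} \approx -11.5$)
$f{\left(Q,U \right)} = U + 30 Q U$ ($f{\left(Q,U \right)} = 30 Q U + U = U + 30 Q U$)
$-1223 + \frac{f{\left(j,1 \right)}}{1318} = -1223 + \frac{1 \left(1 + 30 \left(- \frac{23}{2}\right)\right)}{1318} = -1223 + 1 \left(1 - 345\right) \frac{1}{1318} = -1223 + 1 \left(-344\right) \frac{1}{1318} = -1223 - \frac{172}{659} = - \frac{806129}{659}$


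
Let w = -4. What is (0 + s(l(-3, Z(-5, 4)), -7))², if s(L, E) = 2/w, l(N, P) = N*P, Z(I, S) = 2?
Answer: ¼ ≈ 0.25000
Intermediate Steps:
s(L, E) = -½ (s(L, E) = 2/(-4) = 2*(-¼) = -½)
(0 + s(l(-3, Z(-5, 4)), -7))² = (0 - ½)² = (-½)² = ¼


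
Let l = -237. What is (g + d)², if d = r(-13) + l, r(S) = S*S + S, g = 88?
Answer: 49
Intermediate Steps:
r(S) = S + S² (r(S) = S² + S = S + S²)
d = -81 (d = -13*(1 - 13) - 237 = -13*(-12) - 237 = 156 - 237 = -81)
(g + d)² = (88 - 81)² = 7² = 49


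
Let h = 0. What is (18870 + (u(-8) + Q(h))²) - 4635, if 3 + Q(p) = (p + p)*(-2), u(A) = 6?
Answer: 14244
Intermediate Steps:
Q(p) = -3 - 4*p (Q(p) = -3 + (p + p)*(-2) = -3 + (2*p)*(-2) = -3 - 4*p)
(18870 + (u(-8) + Q(h))²) - 4635 = (18870 + (6 + (-3 - 4*0))²) - 4635 = (18870 + (6 + (-3 + 0))²) - 4635 = (18870 + (6 - 3)²) - 4635 = (18870 + 3²) - 4635 = (18870 + 9) - 4635 = 18879 - 4635 = 14244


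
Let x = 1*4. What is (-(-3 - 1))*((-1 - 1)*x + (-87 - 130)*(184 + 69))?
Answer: -219636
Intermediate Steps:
x = 4
(-(-3 - 1))*((-1 - 1)*x + (-87 - 130)*(184 + 69)) = (-(-3 - 1))*((-1 - 1)*4 + (-87 - 130)*(184 + 69)) = (-1*(-4))*(-2*4 - 217*253) = 4*(-8 - 54901) = 4*(-54909) = -219636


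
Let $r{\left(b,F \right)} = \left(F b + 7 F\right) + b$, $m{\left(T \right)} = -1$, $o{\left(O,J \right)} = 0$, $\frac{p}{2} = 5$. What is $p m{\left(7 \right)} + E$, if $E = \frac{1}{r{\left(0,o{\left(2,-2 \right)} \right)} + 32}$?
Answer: $- \frac{319}{32} \approx -9.9688$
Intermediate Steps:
$p = 10$ ($p = 2 \cdot 5 = 10$)
$r{\left(b,F \right)} = b + 7 F + F b$ ($r{\left(b,F \right)} = \left(7 F + F b\right) + b = b + 7 F + F b$)
$E = \frac{1}{32}$ ($E = \frac{1}{\left(0 + 7 \cdot 0 + 0 \cdot 0\right) + 32} = \frac{1}{\left(0 + 0 + 0\right) + 32} = \frac{1}{0 + 32} = \frac{1}{32} \approx 0.03125$)
$p m{\left(7 \right)} + E = 10 \left(-1\right) + \frac{1}{32} = -10 + \frac{1}{32} = - \frac{319}{32}$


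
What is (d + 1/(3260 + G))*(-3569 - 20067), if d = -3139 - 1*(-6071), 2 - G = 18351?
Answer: -1045679023292/15089 ≈ -6.9301e+7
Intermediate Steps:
G = -18349 (G = 2 - 1*18351 = 2 - 18351 = -18349)
d = 2932 (d = -3139 + 6071 = 2932)
(d + 1/(3260 + G))*(-3569 - 20067) = (2932 + 1/(3260 - 18349))*(-3569 - 20067) = (2932 + 1/(-15089))*(-23636) = (2932 - 1/15089)*(-23636) = (44240947/15089)*(-23636) = -1045679023292/15089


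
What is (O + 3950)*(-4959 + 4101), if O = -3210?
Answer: -634920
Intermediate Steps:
(O + 3950)*(-4959 + 4101) = (-3210 + 3950)*(-4959 + 4101) = 740*(-858) = -634920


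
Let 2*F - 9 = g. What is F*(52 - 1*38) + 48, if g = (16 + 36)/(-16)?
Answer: 353/4 ≈ 88.250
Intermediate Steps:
g = -13/4 (g = 52*(-1/16) = -13/4 ≈ -3.2500)
F = 23/8 (F = 9/2 + (½)*(-13/4) = 9/2 - 13/8 = 23/8 ≈ 2.8750)
F*(52 - 1*38) + 48 = 23*(52 - 1*38)/8 + 48 = 23*(52 - 38)/8 + 48 = (23/8)*14 + 48 = 161/4 + 48 = 353/4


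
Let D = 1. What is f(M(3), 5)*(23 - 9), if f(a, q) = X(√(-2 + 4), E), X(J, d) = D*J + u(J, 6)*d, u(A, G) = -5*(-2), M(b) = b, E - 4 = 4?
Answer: 1120 + 14*√2 ≈ 1139.8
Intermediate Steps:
E = 8 (E = 4 + 4 = 8)
u(A, G) = 10
X(J, d) = J + 10*d (X(J, d) = 1*J + 10*d = J + 10*d)
f(a, q) = 80 + √2 (f(a, q) = √(-2 + 4) + 10*8 = √2 + 80 = 80 + √2)
f(M(3), 5)*(23 - 9) = (80 + √2)*(23 - 9) = (80 + √2)*14 = 1120 + 14*√2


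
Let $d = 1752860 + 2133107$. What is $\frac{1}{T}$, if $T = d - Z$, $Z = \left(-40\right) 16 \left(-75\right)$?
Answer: $\frac{1}{3837967} \approx 2.6055 \cdot 10^{-7}$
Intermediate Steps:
$Z = 48000$ ($Z = \left(-640\right) \left(-75\right) = 48000$)
$d = 3885967$
$T = 3837967$ ($T = 3885967 - 48000 = 3837967$)
$\frac{1}{T} = \frac{1}{3837967}$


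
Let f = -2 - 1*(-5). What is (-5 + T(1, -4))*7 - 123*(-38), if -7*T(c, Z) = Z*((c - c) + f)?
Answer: 4651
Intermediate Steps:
f = 3 (f = -2 + 5 = 3)
T(c, Z) = -3*Z/7 (T(c, Z) = -Z*((c - c) + 3)/7 = -Z*(0 + 3)/7 = -Z*3/7 = -3*Z/7)
(-5 + T(1, -4))*7 - 123*(-38) = (-5 - 3/7*(-4))*7 - 123*(-38) = (-5 + 12/7)*7 + 4674 = -23/7*7 + 4674 = -23 + 4674 = 4651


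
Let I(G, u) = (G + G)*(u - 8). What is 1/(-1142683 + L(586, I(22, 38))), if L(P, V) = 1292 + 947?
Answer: -1/1140444 ≈ -8.7685e-7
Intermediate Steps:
I(G, u) = 2*G*(-8 + u) (I(G, u) = (2*G)*(-8 + u) = 2*G*(-8 + u))
L(P, V) = 2239
1/(-1142683 + L(586, I(22, 38))) = 1/(-1142683 + 2239) = 1/(-1140444) = -1/1140444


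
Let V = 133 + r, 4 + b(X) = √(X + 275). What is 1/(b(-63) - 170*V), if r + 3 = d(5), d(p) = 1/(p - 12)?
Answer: -540953/11944082488 - 49*√53/11944082488 ≈ -4.5320e-5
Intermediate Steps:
d(p) = 1/(-12 + p)
r = -22/7 (r = -3 + 1/(-12 + 5) = -3 + 1/(-7) = -3 - ⅐ = -22/7 ≈ -3.1429)
b(X) = -4 + √(275 + X) (b(X) = -4 + √(X + 275) = -4 + √(275 + X))
V = 909/7 (V = 133 - 22/7 = 909/7 ≈ 129.86)
1/(b(-63) - 170*V) = 1/((-4 + √(275 - 63)) - 170*909/7) = 1/((-4 + √212) - 154530/7) = 1/((-4 + 2*√53) - 154530/7) = 1/(-154558/7 + 2*√53)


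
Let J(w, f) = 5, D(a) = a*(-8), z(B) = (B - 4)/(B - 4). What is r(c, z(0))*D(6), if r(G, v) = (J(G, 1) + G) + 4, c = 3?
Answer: -576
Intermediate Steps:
z(B) = 1 (z(B) = (-4 + B)/(-4 + B) = 1)
D(a) = -8*a
r(G, v) = 9 + G (r(G, v) = (5 + G) + 4 = 9 + G)
r(c, z(0))*D(6) = (9 + 3)*(-8*6) = 12*(-48) = -576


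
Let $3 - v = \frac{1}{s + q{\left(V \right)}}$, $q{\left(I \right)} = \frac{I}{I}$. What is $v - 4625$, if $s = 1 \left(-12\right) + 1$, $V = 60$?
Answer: $- \frac{46219}{10} \approx -4621.9$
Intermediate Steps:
$q{\left(I \right)} = 1$
$s = -11$ ($s = -12 + 1 = -11$)
$v = \frac{31}{10}$ ($v = 3 - \frac{1}{-11 + 1} = 3 - \frac{1}{-10} = 3 - - \frac{1}{10} = 3 + \frac{1}{10} = \frac{31}{10} \approx 3.1$)
$v - 4625 = \frac{31}{10} - 4625 = - \frac{46219}{10}$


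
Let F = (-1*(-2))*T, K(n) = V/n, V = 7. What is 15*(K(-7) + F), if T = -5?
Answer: -165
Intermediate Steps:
K(n) = 7/n
F = -10 (F = -1*(-2)*(-5) = 2*(-5) = -10)
15*(K(-7) + F) = 15*(7/(-7) - 10) = 15*(7*(-1/7) - 10) = 15*(-1 - 10) = 15*(-11) = -165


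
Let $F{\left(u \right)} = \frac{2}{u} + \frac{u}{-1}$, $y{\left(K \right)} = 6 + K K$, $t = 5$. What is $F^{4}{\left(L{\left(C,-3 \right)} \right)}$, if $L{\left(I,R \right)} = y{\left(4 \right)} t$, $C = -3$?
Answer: $\frac{1338857445340801}{9150625} \approx 1.4631 \cdot 10^{8}$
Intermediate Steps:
$y{\left(K \right)} = 6 + K^{2}$
$L{\left(I,R \right)} = 110$ ($L{\left(I,R \right)} = \left(6 + 4^{2}\right) 5 = \left(6 + 16\right) 5 = 22 \cdot 5 = 110$)
$F{\left(u \right)} = - u + \frac{2}{u}$ ($F{\left(u \right)} = \frac{2}{u} + u \left(-1\right) = \frac{2}{u} - u = - u + \frac{2}{u}$)
$F^{4}{\left(L{\left(C,-3 \right)} \right)} = \left(\left(-1\right) 110 + \frac{2}{110}\right)^{4} = \left(-110 + 2 \cdot \frac{1}{110}\right)^{4} = \left(-110 + \frac{1}{55}\right)^{4} = \left(- \frac{6049}{55}\right)^{4} = \frac{1338857445340801}{9150625}$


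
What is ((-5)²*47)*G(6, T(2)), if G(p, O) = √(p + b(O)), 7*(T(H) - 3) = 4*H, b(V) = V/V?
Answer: 1175*√7 ≈ 3108.8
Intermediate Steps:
b(V) = 1
T(H) = 3 + 4*H/7 (T(H) = 3 + (4*H)/7 = 3 + 4*H/7)
G(p, O) = √(1 + p) (G(p, O) = √(p + 1) = √(1 + p))
((-5)²*47)*G(6, T(2)) = ((-5)²*47)*√(1 + 6) = (25*47)*√7 = 1175*√7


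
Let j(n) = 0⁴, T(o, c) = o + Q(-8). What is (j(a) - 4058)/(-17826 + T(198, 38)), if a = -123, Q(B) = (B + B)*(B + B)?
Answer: 2029/8686 ≈ 0.23359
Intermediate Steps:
Q(B) = 4*B² (Q(B) = (2*B)*(2*B) = 4*B²)
T(o, c) = 256 + o (T(o, c) = o + 4*(-8)² = o + 4*64 = o + 256 = 256 + o)
j(n) = 0
(j(a) - 4058)/(-17826 + T(198, 38)) = (0 - 4058)/(-17826 + (256 + 198)) = -4058/(-17826 + 454) = -4058/(-17372) = -4058*(-1/17372) = 2029/8686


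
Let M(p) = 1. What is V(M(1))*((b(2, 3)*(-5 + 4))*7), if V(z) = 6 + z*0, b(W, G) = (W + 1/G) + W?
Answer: -182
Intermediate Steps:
b(W, G) = 1/G + 2*W
V(z) = 6 (V(z) = 6 + 0 = 6)
V(M(1))*((b(2, 3)*(-5 + 4))*7) = 6*(((1/3 + 2*2)*(-5 + 4))*7) = 6*(((⅓ + 4)*(-1))*7) = 6*(((13/3)*(-1))*7) = 6*(-13/3*7) = 6*(-91/3) = -182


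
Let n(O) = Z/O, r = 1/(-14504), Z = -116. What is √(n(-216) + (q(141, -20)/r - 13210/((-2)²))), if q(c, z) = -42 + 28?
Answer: √16180077/9 ≈ 446.94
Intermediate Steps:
q(c, z) = -14
r = -1/14504 ≈ -6.8947e-5
n(O) = -116/O
√(n(-216) + (q(141, -20)/r - 13210/((-2)²))) = √(-116/(-216) + (-14/(-1/14504) - 13210/((-2)²))) = √(-116*(-1/216) + (-14*(-14504) - 13210/4)) = √(29/54 + (203056 - 13210*¼)) = √(29/54 + (203056 - 6605/2)) = √(29/54 + 399507/2) = √(5393359/27) = √16180077/9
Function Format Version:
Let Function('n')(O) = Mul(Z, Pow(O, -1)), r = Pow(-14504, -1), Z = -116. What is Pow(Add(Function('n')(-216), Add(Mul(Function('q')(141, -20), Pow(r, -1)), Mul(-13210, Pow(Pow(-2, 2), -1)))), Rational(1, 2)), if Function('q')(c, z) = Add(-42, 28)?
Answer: Mul(Rational(1, 9), Pow(16180077, Rational(1, 2))) ≈ 446.94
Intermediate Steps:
Function('q')(c, z) = -14
r = Rational(-1, 14504) ≈ -6.8947e-5
Function('n')(O) = Mul(-116, Pow(O, -1))
Pow(Add(Function('n')(-216), Add(Mul(Function('q')(141, -20), Pow(r, -1)), Mul(-13210, Pow(Pow(-2, 2), -1)))), Rational(1, 2)) = Pow(Add(Mul(-116, Pow(-216, -1)), Add(Mul(-14, Pow(Rational(-1, 14504), -1)), Mul(-13210, Pow(Pow(-2, 2), -1)))), Rational(1, 2)) = Pow(Add(Mul(-116, Rational(-1, 216)), Add(Mul(-14, -14504), Mul(-13210, Pow(4, -1)))), Rational(1, 2)) = Pow(Add(Rational(29, 54), Add(203056, Mul(-13210, Rational(1, 4)))), Rational(1, 2)) = Pow(Add(Rational(29, 54), Add(203056, Rational(-6605, 2))), Rational(1, 2)) = Pow(Add(Rational(29, 54), Rational(399507, 2)), Rational(1, 2)) = Pow(Rational(5393359, 27), Rational(1, 2)) = Mul(Rational(1, 9), Pow(16180077, Rational(1, 2)))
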